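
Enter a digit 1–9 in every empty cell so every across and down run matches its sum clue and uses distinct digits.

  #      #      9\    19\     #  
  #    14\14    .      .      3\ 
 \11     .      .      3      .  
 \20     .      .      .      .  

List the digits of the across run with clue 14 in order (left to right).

11 in 4 cells must be {1,2,3,5}; 3 in 2 cells must be {1,2}.
R1C3 = 9: the only remaining digit allowed by both the 14 across and the 19 down.
Given what's placed, R2C1 must be 5 to fit the 11 across and 14 down.
R3C1 = 14 − 5 = 9 completes the 14 down.
R3C3 = 19 − 12 = 7 completes the 19 down.
R3C4 = 1: the only remaining digit allowed by both the 20 across and the 3 down.
R1C2 = 14 − 9 = 5 completes the 14 across.

5, 9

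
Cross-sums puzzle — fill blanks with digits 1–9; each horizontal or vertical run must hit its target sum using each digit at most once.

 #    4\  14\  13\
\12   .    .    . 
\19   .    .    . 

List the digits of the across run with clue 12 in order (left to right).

1, 5, 6

4 in 2 cells must be {1,3}.
The 19 across and the 4 down share only 3, so R2C1 = 3.
Given what's placed, R2C2 must be 9 to fit the 19 across and 14 down.
R2C3 = 19 − 12 = 7 completes the 19 across.
R1C1 = 4 − 3 = 1 completes the 4 down.
R1C2 = 14 − 9 = 5 completes the 14 down.
R1C3 = 12 − 6 = 6 completes the 12 across.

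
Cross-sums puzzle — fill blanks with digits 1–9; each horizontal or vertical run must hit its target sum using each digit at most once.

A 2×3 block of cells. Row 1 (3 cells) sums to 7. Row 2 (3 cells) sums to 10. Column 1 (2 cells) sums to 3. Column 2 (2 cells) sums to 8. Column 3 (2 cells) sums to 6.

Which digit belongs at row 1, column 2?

1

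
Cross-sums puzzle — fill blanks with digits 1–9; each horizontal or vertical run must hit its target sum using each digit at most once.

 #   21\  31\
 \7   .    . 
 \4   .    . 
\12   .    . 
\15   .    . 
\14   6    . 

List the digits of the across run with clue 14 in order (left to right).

6, 8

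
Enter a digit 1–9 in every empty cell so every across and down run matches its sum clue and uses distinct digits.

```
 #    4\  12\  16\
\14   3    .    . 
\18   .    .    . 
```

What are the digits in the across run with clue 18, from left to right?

4 in 2 cells must be {1,3}; 16 in 2 cells must be {7,9}.
R2C1 = 4 − 3 = 1 completes the 4 down.
R2C3 = 9: the only remaining digit allowed by both the 18 across and the 16 down.
R1C3 = 16 − 9 = 7 completes the 16 down.
R2C2 = 18 − 10 = 8 completes the 18 across.
R1C2 = 14 − 10 = 4 completes the 14 across.

1, 8, 9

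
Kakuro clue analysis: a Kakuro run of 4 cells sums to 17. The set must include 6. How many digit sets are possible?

4 distinct digits from 1–9 sum between 10 and 30.
Keeping only sets containing 6.
Enumerating: {1,2,6,8}, {1,3,6,7}, {2,4,5,6}.

3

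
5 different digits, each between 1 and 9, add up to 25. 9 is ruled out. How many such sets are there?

5

5 distinct digits from 1–9 sum between 15 and 35.
Dropping sets that contain 9.
Enumerating: {1,3,6,7,8}, {1,4,5,7,8}, {2,3,5,7,8}, {2,4,5,6,8}, {3,4,5,6,7}.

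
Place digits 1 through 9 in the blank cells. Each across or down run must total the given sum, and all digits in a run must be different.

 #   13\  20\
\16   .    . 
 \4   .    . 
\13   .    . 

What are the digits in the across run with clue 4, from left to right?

1 3

16 in 2 cells must be {7,9}; 4 in 2 cells must be {1,3}.
The 4 across and the 20 down share only 3, so R2C2 = 3.
Given what's placed, R1C2 must be 9 to fit the 16 across and 20 down.
R2C1 = 4 − 3 = 1 completes the 4 across.
R3C2 = 20 − 12 = 8 completes the 20 down.
R1C1 = 16 − 9 = 7 completes the 16 across.
R3C1 = 13 − 8 = 5 completes the 13 across.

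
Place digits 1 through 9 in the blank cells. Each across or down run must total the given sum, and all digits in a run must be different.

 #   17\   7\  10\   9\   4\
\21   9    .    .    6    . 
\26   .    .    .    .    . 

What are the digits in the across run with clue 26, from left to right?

17 in 2 cells must be {8,9}; 4 in 2 cells must be {1,3}.
R2C1 = 17 − 9 = 8 completes the 17 down.
R2C4 = 9 − 6 = 3 completes the 9 down.
Given what's placed, R2C5 must be 1 to fit the 26 across and 4 down.
R1C5 = 4 − 1 = 3 completes the 4 down.
Given what's placed, R2C2 must be 5 to fit the 26 across and 7 down.
R2C3 = 26 − 17 = 9 completes the 26 across.

8 5 9 3 1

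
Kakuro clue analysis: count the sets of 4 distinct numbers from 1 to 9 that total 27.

4 distinct digits from 1–9 sum between 10 and 30.
Enumerating: {3,7,8,9}, {4,6,8,9}, {5,6,7,9}.

3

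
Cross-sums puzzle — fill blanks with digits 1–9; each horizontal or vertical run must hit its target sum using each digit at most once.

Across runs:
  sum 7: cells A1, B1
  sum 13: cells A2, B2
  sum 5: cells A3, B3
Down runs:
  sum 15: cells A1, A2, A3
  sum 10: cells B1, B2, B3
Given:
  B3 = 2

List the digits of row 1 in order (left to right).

4 3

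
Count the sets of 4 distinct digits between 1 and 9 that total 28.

2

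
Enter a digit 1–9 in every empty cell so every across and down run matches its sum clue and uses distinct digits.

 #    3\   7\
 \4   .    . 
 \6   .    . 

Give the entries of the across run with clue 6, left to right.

4 in 2 cells must be {1,3}; 3 in 2 cells must be {1,2}.
The 4 across and the 3 down share only 1, so R1C1 = 1.
R1C2 = 4 − 1 = 3 completes the 4 across.
R2C1 = 3 − 1 = 2 completes the 3 down.
R2C2 = 6 − 2 = 4 completes the 6 across.

2, 4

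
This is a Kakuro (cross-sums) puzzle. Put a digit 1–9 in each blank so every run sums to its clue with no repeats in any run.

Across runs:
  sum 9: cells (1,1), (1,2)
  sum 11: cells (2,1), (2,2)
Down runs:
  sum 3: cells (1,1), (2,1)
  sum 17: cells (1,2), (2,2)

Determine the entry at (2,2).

9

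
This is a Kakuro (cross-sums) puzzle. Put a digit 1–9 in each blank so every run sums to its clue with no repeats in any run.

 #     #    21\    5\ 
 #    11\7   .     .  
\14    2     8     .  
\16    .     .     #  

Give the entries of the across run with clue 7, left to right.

6, 1

16 in 2 cells must be {7,9}.
R2C3 = 14 − 10 = 4 completes the 14 across.
R3C1 = 11 − 2 = 9 completes the 11 down.
R3C2 = 16 − 9 = 7 completes the 16 across.
R1C2 = 21 − 15 = 6 completes the 21 down.
R1C3 = 7 − 6 = 1 completes the 7 across.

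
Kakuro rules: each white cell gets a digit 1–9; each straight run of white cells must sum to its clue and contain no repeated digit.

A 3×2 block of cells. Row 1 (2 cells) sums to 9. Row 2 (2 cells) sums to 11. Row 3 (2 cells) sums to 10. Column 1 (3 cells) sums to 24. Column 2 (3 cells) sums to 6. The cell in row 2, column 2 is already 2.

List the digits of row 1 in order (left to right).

8 1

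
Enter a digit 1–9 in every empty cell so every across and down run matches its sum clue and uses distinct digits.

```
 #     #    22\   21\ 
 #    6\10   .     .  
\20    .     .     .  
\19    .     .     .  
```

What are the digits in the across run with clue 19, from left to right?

Nothing is forced directly, so branch on R2C1, whose candidates are 4 or 5. If R2C1 = 5: then R3C1 would have to be in {2,3,4,5,6,7,8,9} for the 19 across but in {1} for the 6 down — contradiction. So R2C1 = 4.
R3C1 = 6 − 4 = 2 completes the 6 down.
Nothing is forced directly, so branch on R3C2, whose candidates are 8 or 9. If R3C2 = 8: that forces R1C2 = 9, after which R1C3 would have to be in {1} for the 10 across but in {4,5,6,7,8,9} for the 21 down — contradiction. So R3C2 = 9.
R2C2 = 7: the only remaining digit allowed by both the 20 across and the 22 down.
R2C3 = 20 − 11 = 9 completes the 20 across.
R3C3 = 19 − 11 = 8 completes the 19 across.
R1C2 = 22 − 16 = 6 completes the 22 down.
R1C3 = 10 − 6 = 4 completes the 10 across.

2 9 8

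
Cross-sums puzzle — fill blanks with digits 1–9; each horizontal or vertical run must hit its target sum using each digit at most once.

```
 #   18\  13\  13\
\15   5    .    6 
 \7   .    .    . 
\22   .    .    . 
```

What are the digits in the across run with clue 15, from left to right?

5 4 6

7 in 3 cells must be {1,2,4}.
R1C2 = 15 − 11 = 4 completes the 15 across.
Given what's placed, R2C1 must be 4 to fit the 7 across and 18 down.
R2C3 = 2: the only remaining digit allowed by both the 7 across and the 13 down.
R3C1 = 18 − 9 = 9 completes the 18 down.
R3C3 = 13 − 8 = 5 completes the 13 down.
R2C2 = 7 − 6 = 1 completes the 7 across.
R3C2 = 22 − 14 = 8 completes the 22 across.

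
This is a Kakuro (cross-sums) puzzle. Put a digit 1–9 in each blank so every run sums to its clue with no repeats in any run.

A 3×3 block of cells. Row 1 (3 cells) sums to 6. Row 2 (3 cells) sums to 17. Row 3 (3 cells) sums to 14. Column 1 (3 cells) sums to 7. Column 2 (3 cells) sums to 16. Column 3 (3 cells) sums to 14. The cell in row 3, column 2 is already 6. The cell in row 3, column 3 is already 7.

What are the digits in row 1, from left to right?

2 3 1

6 in 3 cells must be {1,2,3}; 7 in 3 cells must be {1,2,4}.
(3,1) = 14 − 13 = 1 completes the 14 across.
(1,1) = 2: the only remaining digit allowed by both the 6 across and the 7 down.
(2,1) = 7 − 3 = 4 completes the 7 down.
Nothing is forced directly, so branch on (2,2), whose candidates are 7 or 8. If (2,2) = 8: then (1,2) would have to be in {1,3} for the 6 across but in {2} for the 16 down — contradiction. So (2,2) = 7.
(1,2) = 16 − 13 = 3 completes the 16 down.
(1,3) = 6 − 5 = 1 completes the 6 across.
(2,3) = 17 − 11 = 6 completes the 17 across.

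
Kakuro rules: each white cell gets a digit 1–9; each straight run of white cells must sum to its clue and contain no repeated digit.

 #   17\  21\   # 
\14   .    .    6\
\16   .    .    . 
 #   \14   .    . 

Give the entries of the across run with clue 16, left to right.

8 7 1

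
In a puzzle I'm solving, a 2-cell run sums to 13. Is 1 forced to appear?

No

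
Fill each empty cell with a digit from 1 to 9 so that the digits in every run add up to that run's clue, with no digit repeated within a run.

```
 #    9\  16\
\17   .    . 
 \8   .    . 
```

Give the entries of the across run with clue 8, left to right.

17 in 2 cells must be {8,9}; 16 in 2 cells must be {7,9}.
The 17 across and the 9 down share only 8, so R1C1 = 8.
R1C2 = 17 − 8 = 9 completes the 17 across.
R2C1 = 9 − 8 = 1 completes the 9 down.
R2C2 = 8 − 1 = 7 completes the 8 across.

1, 7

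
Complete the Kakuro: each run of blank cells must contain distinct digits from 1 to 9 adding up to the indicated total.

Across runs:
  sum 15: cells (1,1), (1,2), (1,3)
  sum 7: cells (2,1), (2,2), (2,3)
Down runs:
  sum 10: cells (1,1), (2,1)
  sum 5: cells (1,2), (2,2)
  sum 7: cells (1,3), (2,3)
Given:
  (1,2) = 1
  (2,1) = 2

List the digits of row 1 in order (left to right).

8 1 6

7 in 3 cells must be {1,2,4}.
(1,1) = 10 − 2 = 8 completes the 10 down.
(1,3) = 15 − 9 = 6 completes the 15 across.
(2,2) = 5 − 1 = 4 completes the 5 down.
(2,3) = 7 − 6 = 1 completes the 7 across.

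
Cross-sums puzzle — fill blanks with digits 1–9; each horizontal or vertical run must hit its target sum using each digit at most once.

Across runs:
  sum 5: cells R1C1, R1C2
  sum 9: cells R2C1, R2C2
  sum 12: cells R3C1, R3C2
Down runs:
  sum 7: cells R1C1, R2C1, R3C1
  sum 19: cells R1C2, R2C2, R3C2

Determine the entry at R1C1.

1

7 in 3 cells must be {1,2,4}.
The 12 across and the 7 down share only 4, so R3C1 = 4.
R3C2 = 12 − 4 = 8 completes the 12 across.
Nothing is forced directly, so branch on R1C1, whose candidates are 1 or 2. If R1C1 = 2: then R1C2 would have to be in {3} for the 5 across but in {2,4,5,6,7,9} for the 19 down — contradiction. So R1C1 = 1.
R1C2 = 5 − 1 = 4 completes the 5 across.
R2C1 = 7 − 5 = 2 completes the 7 down.
R2C2 = 9 − 2 = 7 completes the 9 across.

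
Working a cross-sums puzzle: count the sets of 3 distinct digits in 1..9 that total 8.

3 distinct digits from 1–9 sum between 6 and 24.
Enumerating: {1,2,5}, {1,3,4}.

2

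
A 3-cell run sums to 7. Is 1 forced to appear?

Yes

The only way to make 7 from 3 distinct digits is {1,2,4}, which contains 1.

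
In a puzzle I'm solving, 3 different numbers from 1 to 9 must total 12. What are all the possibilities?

{1,2,9}; {1,3,8}; {1,4,7}; {1,5,6}; {2,3,7}; {2,4,6}; {3,4,5}

3 distinct digits from 1–9 sum between 6 and 24.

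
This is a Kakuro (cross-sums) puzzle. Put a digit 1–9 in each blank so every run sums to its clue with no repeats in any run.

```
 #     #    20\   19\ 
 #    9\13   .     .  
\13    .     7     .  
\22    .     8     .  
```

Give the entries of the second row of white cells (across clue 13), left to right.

R1C2 = 20 − 15 = 5 completes the 20 down.
R1C3 = 13 − 5 = 8 completes the 13 across.
R3C1 = 5: the only remaining digit allowed by both the 22 across and the 9 down.
R3C3 = 22 − 13 = 9 completes the 22 across.
R2C1 = 9 − 5 = 4 completes the 9 down.
R2C3 = 13 − 11 = 2 completes the 13 across.

4 7 2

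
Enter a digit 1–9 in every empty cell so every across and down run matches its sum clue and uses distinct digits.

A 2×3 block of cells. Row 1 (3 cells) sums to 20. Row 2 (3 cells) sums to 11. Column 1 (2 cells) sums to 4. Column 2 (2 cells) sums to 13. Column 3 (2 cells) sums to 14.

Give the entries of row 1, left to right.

4 in 2 cells must be {1,3}.
The 20 across and the 4 down share only 3, so (1,1) = 3.
(2,1) = 4 − 3 = 1 completes the 4 down.
Nothing is forced directly, so branch on (2,3), whose candidates are 6 or 8. If (2,3) = 8: then (1,3) would have to be in {8,9} for the 20 across but in {6} for the 14 down — contradiction. So (2,3) = 6.
(1,3) = 14 − 6 = 8 completes the 14 down.
(2,2) = 11 − 7 = 4 completes the 11 across.
(1,2) = 20 − 11 = 9 completes the 20 across.

3 9 8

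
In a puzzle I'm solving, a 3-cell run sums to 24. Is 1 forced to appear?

No

The only way to make 24 from 3 distinct digits is {7,8,9}, which does not contain 1.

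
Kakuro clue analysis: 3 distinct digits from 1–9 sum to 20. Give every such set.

{3,8,9}; {4,7,9}; {5,6,9}; {5,7,8}

3 distinct digits from 1–9 sum between 6 and 24.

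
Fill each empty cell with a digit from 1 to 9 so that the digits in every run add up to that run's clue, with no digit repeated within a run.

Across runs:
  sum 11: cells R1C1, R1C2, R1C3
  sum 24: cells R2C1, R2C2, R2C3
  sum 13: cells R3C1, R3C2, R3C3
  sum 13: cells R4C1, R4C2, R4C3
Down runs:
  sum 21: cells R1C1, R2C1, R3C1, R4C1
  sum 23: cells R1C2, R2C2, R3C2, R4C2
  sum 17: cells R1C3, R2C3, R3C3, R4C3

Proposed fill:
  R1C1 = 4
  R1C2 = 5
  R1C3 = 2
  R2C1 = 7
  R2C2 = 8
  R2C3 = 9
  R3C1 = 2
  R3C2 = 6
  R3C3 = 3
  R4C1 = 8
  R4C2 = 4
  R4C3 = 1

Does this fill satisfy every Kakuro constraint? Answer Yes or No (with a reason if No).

No — the across run R3C1–R3C3 sums to 11, not 13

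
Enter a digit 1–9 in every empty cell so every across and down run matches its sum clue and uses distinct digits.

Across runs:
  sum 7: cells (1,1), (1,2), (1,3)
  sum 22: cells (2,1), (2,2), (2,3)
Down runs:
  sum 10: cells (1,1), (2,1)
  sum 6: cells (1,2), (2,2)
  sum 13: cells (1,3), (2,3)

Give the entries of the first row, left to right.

2 1 4

7 in 3 cells must be {1,2,4}.
The 7 across and the 13 down share only 4, so (1,3) = 4.
The 22 across and the 6 down share only 5, so (2,2) = 5.
(2,3) = 13 − 4 = 9 completes the 13 down.
(1,2) = 6 − 5 = 1 completes the 6 down.
(2,1) = 22 − 14 = 8 completes the 22 across.
(1,1) = 7 − 5 = 2 completes the 7 across.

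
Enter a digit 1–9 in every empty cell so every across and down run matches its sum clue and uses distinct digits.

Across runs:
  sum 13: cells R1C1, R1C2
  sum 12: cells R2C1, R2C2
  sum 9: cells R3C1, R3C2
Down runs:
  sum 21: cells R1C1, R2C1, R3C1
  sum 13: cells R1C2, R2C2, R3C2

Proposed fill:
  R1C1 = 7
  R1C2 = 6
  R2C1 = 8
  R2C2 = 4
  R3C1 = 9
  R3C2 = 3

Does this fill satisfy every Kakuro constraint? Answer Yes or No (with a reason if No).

No — the across run R3C1–R3C2 sums to 12, not 9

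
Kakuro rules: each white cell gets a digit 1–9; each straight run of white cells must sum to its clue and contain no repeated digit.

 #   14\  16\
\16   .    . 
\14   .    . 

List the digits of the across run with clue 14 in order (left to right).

16 in 2 cells must be {7,9}.
The 16 across and the 14 down share only 9, so R1C1 = 9.
R1C2 = 16 − 9 = 7 completes the 16 across.
R2C1 = 14 − 9 = 5 completes the 14 down.
R2C2 = 14 − 5 = 9 completes the 14 across.

5 9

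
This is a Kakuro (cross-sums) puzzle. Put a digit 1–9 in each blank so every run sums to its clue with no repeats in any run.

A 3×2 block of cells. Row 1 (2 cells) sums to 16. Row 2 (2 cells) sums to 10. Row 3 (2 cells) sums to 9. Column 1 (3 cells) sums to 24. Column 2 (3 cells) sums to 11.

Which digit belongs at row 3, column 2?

1

16 in 2 cells must be {7,9}; 24 in 3 cells must be {7,8,9}.
The 16 across and the 11 down share only 7, so (1,2) = 7.
(1,1) = 16 − 7 = 9 completes the 16 across.
Nothing is forced directly, so branch on (2,1), whose candidates are 7 or 8. If (2,1) = 8: then (2,2) would have to be in {2} for the 10 across but in {1,3} for the 11 down — contradiction. So (2,1) = 7.
(2,2) = 10 − 7 = 3 completes the 10 across.
(3,1) = 24 − 16 = 8 completes the 24 down.
(3,2) = 9 − 8 = 1 completes the 9 across.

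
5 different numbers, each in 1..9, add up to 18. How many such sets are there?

3

5 distinct digits from 1–9 sum between 15 and 35.
Enumerating: {1,2,3,4,8}, {1,2,3,5,7}, {1,2,4,5,6}.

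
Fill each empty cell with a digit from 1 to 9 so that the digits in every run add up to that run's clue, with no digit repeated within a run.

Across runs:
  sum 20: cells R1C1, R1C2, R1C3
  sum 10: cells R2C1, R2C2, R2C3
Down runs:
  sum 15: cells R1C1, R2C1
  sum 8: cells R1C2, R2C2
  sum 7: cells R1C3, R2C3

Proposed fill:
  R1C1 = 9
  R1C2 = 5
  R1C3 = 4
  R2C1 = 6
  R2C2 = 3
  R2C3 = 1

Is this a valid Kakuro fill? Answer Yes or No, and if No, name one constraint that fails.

No — the across run R1C1–R1C3 sums to 18, not 20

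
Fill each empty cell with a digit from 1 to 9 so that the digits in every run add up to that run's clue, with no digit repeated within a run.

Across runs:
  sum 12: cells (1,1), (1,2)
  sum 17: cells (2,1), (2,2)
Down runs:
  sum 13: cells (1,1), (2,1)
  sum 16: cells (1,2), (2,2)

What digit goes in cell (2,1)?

17 in 2 cells must be {8,9}; 16 in 2 cells must be {7,9}.
The 17 across and the 16 down share only 9, so (2,2) = 9.
(1,2) = 16 − 9 = 7 completes the 16 down.
(2,1) = 17 − 9 = 8 completes the 17 across.
(1,1) = 12 − 7 = 5 completes the 12 across.

8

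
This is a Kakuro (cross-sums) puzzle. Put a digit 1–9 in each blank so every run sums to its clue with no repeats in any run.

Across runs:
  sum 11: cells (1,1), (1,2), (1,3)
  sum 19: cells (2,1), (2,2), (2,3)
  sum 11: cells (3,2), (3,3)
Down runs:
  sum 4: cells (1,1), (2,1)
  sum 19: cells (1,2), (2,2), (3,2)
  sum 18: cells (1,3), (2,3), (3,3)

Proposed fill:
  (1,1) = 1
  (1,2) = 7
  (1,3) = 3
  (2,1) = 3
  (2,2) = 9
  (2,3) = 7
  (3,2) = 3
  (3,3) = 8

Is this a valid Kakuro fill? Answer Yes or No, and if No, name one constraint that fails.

Yes

Across: 1+7+3=11; 3+9+7=19; 3+8=11. Down: 1+3=4; 7+9+3=19; 3+7+8=18. No digit repeats within any run.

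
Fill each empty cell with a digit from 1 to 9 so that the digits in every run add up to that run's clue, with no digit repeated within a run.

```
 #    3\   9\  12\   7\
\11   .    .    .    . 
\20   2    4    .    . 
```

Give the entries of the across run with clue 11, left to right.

11 in 4 cells must be {1,2,3,5}; 3 in 2 cells must be {1,2}.
R1C1 = 3 − 2 = 1 completes the 3 down.
R1C2 = 9 − 4 = 5 completes the 9 down.
Given what's placed, R1C3 must be 3 to fit the 11 across and 12 down.
R1C4 = 11 − 9 = 2 completes the 11 across.
R2C3 = 12 − 3 = 9 completes the 12 down.
R2C4 = 20 − 15 = 5 completes the 20 across.

1 5 3 2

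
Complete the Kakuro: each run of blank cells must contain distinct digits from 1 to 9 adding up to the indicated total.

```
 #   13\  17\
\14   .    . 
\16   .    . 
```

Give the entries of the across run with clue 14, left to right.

6, 8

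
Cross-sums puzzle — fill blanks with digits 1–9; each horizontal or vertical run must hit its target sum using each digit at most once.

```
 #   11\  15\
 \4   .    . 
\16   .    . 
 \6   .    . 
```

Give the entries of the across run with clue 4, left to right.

3 1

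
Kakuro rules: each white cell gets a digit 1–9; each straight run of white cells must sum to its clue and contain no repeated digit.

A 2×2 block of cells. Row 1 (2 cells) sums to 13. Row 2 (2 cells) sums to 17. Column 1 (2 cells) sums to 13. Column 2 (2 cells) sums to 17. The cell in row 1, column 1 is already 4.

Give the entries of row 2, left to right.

9 8

17 in 2 cells must be {8,9}.
(1,2) = 13 − 4 = 9 completes the 13 across.
(2,1) = 13 − 4 = 9 completes the 13 down.
(2,2) = 17 − 9 = 8 completes the 17 across.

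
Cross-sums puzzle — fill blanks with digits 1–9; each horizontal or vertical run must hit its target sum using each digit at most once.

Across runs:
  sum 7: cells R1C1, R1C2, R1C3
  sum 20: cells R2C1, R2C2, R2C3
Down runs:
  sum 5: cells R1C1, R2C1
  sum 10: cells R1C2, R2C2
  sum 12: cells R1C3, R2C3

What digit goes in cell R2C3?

8

7 in 3 cells must be {1,2,4}.
The 7 across and the 12 down share only 4, so R1C3 = 4.
R2C3 = 12 − 4 = 8 completes the 12 down.
Given what's placed, R2C1 must be 3 to fit the 20 across and 5 down.
R2C2 = 20 − 11 = 9 completes the 20 across.
R1C1 = 5 − 3 = 2 completes the 5 down.
R1C2 = 7 − 6 = 1 completes the 7 across.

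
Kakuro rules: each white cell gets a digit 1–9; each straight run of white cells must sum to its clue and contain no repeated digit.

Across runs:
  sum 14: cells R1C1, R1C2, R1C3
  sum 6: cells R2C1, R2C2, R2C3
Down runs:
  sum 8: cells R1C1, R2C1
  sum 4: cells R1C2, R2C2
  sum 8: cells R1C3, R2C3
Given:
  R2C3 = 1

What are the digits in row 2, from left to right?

6 in 3 cells must be {1,2,3}; 4 in 2 cells must be {1,3}.
R1C3 = 8 − 1 = 7 completes the 8 down.
Given what's placed, R2C2 must be 3 to fit the 6 across and 4 down.
R1C2 = 4 − 3 = 1 completes the 4 down.
R2C1 = 6 − 4 = 2 completes the 6 across.
R1C1 = 14 − 8 = 6 completes the 14 across.

2 3 1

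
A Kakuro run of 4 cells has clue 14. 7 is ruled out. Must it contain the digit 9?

No

Counterexample: {1,2,3,8} sums to 14 under that restriction without using 9.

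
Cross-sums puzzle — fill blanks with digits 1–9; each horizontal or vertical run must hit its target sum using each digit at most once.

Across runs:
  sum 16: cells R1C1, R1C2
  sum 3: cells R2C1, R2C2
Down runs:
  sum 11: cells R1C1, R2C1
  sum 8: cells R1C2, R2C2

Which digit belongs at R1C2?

16 in 2 cells must be {7,9}; 3 in 2 cells must be {1,2}.
The 16 across and the 8 down share only 7, so R1C2 = 7.
The 3 across and the 11 down share only 2, so R2C1 = 2.
R2C2 = 3 − 2 = 1 completes the 3 across.
R1C1 = 16 − 7 = 9 completes the 16 across.

7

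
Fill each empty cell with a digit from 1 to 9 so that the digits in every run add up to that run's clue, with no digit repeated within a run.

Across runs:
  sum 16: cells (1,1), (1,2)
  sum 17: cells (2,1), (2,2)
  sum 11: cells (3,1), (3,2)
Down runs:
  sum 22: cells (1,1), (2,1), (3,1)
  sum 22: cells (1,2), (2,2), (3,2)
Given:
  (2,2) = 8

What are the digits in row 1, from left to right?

7 9

16 in 2 cells must be {7,9}; 17 in 2 cells must be {8,9}.
(1,2) = 9: the only remaining digit allowed by both the 16 across and the 22 down.
(2,1) = 17 − 8 = 9 completes the 17 across.
(3,2) = 22 − 17 = 5 completes the 22 down.
(1,1) = 16 − 9 = 7 completes the 16 across.
(3,1) = 11 − 5 = 6 completes the 11 across.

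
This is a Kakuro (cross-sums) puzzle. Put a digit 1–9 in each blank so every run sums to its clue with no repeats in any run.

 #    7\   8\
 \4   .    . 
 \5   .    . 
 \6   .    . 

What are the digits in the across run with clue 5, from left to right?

4 in 2 cells must be {1,3}; 7 in 3 cells must be {1,2,4}.
The 4 across and the 7 down share only 1, so R1C1 = 1.
R1C2 = 4 − 1 = 3 completes the 4 across.
Nothing is forced directly, so branch on R2C1, whose candidates are 2 or 4. If R2C1 = 2: then R2C2 would have to be in {3} for the 5 across but in {1,4} for the 8 down — contradiction. So R2C1 = 4.
R2C2 = 5 − 4 = 1 completes the 5 across.
R3C1 = 7 − 5 = 2 completes the 7 down.
R3C2 = 6 − 2 = 4 completes the 6 across.

4 1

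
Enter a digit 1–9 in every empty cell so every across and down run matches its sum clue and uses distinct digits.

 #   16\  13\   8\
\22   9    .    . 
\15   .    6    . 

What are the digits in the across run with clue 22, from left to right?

9 7 6

16 in 2 cells must be {7,9}.
R1C2 = 13 − 6 = 7 completes the 13 down.
R1C3 = 22 − 16 = 6 completes the 22 across.
R2C1 = 16 − 9 = 7 completes the 16 down.
R2C3 = 15 − 13 = 2 completes the 15 across.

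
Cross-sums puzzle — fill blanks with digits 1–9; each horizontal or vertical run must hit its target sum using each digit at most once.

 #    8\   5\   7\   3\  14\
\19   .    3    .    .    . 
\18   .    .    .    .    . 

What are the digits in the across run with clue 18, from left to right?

7 2 3 1 5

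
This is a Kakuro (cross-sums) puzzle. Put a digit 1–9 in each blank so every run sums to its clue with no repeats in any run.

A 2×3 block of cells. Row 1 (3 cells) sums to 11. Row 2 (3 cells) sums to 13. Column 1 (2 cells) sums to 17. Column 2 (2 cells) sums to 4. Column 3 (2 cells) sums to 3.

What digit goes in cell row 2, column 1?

17 in 2 cells must be {8,9}; 4 in 2 cells must be {1,3}; 3 in 2 cells must be {1,2}.
The 11 across and the 17 down share only 8, so (1,1) = 8.
Given what's placed, (1,2) must be 1 to fit the 11 across and 4 down.
(1,3) = 11 − 9 = 2 completes the 11 across.
(2,1) = 17 − 8 = 9 completes the 17 down.
(2,2) = 4 − 1 = 3 completes the 4 down.
(2,3) = 13 − 12 = 1 completes the 13 across.

9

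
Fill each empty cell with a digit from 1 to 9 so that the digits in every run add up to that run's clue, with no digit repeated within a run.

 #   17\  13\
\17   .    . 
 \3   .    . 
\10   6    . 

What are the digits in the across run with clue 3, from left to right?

2, 1

17 in 2 cells must be {8,9}; 3 in 2 cells must be {1,2}.
R2C1 = 2: the only remaining digit allowed by both the 3 across and the 17 down.
R2C2 = 3 − 2 = 1 completes the 3 across.
R3C2 = 10 − 6 = 4 completes the 10 across.
R1C1 = 17 − 8 = 9 completes the 17 down.
R1C2 = 17 − 9 = 8 completes the 17 across.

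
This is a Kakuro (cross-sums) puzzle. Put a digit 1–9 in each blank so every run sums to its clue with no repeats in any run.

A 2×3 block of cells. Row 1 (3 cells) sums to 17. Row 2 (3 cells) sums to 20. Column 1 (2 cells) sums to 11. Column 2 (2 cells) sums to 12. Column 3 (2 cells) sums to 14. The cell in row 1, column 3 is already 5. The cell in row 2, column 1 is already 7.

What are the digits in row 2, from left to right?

7, 4, 9

(1,1) = 11 − 7 = 4 completes the 11 down.
(1,2) = 17 − 9 = 8 completes the 17 across.
(2,2) = 12 − 8 = 4 completes the 12 down.
(2,3) = 20 − 11 = 9 completes the 20 across.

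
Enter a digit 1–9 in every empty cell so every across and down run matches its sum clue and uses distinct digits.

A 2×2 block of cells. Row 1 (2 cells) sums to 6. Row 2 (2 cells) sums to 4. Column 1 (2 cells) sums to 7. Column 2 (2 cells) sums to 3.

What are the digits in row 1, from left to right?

4 2

4 in 2 cells must be {1,3}; 3 in 2 cells must be {1,2}.
The 4 across and the 3 down share only 1, so (2,2) = 1.
(1,2) = 3 − 1 = 2 completes the 3 down.
(2,1) = 4 − 1 = 3 completes the 4 across.
(1,1) = 6 − 2 = 4 completes the 6 across.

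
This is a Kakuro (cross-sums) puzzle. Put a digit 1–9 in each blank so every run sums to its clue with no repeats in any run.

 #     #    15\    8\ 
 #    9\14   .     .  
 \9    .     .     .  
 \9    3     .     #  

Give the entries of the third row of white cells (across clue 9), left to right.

R2C1 = 9 − 3 = 6 completes the 9 down.
R3C2 = 9 − 3 = 6 completes the 9 across.
Nothing is forced directly, so branch on R1C2, whose candidates are 5 or 8. If R1C2 = 5: then R1C3 would have to be in {9} for the 14 across but in {1,2,3,5,6,7} for the 8 down — contradiction. So R1C2 = 8.
R1C3 = 14 − 8 = 6 completes the 14 across.
R2C2 = 15 − 14 = 1 completes the 15 down.
R2C3 = 9 − 7 = 2 completes the 9 across.

3 6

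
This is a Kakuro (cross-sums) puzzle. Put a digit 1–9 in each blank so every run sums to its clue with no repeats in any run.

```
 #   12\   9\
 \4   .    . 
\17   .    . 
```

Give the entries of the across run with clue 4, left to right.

3 1

4 in 2 cells must be {1,3}; 17 in 2 cells must be {8,9}.
The 4 across and the 12 down share only 3, so R1C1 = 3.
R1C2 = 4 − 3 = 1 completes the 4 across.
R2C1 = 12 − 3 = 9 completes the 12 down.
R2C2 = 17 − 9 = 8 completes the 17 across.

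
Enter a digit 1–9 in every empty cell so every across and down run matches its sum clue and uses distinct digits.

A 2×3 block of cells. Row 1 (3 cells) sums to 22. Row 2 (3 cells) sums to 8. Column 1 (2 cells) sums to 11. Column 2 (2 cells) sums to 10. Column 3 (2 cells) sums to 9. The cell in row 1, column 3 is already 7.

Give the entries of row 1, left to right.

6, 9, 7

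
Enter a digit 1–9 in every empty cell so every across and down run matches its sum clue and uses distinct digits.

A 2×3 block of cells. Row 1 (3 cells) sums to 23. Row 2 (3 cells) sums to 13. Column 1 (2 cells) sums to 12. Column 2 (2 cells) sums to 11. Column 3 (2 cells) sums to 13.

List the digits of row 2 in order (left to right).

4, 2, 7

23 in 3 cells must be {6,8,9}.
Nothing is forced directly, so branch on (1,2), whose candidates are 6 or 8 or 9. If (1,2) = 6: that forces (2,2) = 5, (2,1) = 7, after which (2,3) would have to be in {1} for the 13 across but in {4,5,6,7,8,9} for the 13 down — contradiction. If (1,2) = 8: that forces (1,1) = 9, (1,3) = 6, (2,1) = 3, after which (2,2) would have to be in {1,2,4,6,8,9} for the 13 across but in {3} for the 11 down — contradiction. So (1,2) = 9.
Given what's placed, (1,1) must be 8 to fit the 23 across and 12 down.
(1,3) = 23 − 17 = 6 completes the 23 across.
(2,1) = 12 − 8 = 4 completes the 12 down.
(2,2) = 11 − 9 = 2 completes the 11 down.
(2,3) = 13 − 6 = 7 completes the 13 across.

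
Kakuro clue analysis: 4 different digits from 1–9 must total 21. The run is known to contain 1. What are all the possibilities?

{1,3,8,9}; {1,4,7,9}; {1,5,6,9}; {1,5,7,8}

4 distinct digits from 1–9 sum between 10 and 30.
Keeping only sets containing 1.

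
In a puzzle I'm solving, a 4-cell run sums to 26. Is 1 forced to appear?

No

Counterexample: {2,7,8,9} sums to 26 without using 1.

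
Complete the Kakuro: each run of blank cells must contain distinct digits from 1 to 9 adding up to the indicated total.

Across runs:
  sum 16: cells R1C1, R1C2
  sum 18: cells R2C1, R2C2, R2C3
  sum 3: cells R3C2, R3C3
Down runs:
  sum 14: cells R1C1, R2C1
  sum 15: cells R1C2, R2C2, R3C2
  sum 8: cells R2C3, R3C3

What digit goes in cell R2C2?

6

16 in 2 cells must be {7,9}; 3 in 2 cells must be {1,2}.
The 16 across and the 14 down share only 9, so R1C1 = 9.
R1C2 = 16 − 9 = 7 completes the 16 across.
R2C1 = 14 − 9 = 5 completes the 14 down.
R2C2 = 6: the only remaining digit allowed by both the 18 across and the 15 down.
R2C3 = 18 − 11 = 7 completes the 18 across.
R3C2 = 15 − 13 = 2 completes the 15 down.
R3C3 = 3 − 2 = 1 completes the 3 across.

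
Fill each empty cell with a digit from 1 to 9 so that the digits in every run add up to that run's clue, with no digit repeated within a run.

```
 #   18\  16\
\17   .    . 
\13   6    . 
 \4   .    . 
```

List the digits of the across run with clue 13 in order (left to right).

17 in 2 cells must be {8,9}; 4 in 2 cells must be {1,3}.
R2C2 = 13 − 6 = 7 completes the 13 across.
Given what's placed, R3C1 must be 3 to fit the 4 across and 18 down.
R3C2 = 4 − 3 = 1 completes the 4 across.
R1C1 = 18 − 9 = 9 completes the 18 down.
R1C2 = 17 − 9 = 8 completes the 17 across.

6 7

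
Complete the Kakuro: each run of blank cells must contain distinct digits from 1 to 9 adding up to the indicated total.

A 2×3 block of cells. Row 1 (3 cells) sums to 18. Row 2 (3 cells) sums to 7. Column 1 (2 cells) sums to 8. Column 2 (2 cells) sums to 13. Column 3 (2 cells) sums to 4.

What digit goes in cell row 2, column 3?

7 in 3 cells must be {1,2,4}; 4 in 2 cells must be {1,3}.
The 7 across and the 13 down share only 4, so (2,2) = 4.
Given what's placed, (2,3) must be 1 to fit the 7 across and 4 down.
(1,2) = 13 − 4 = 9 completes the 13 down.
(1,3) = 4 − 1 = 3 completes the 4 down.
(2,1) = 7 − 5 = 2 completes the 7 across.
(1,1) = 18 − 12 = 6 completes the 18 across.

1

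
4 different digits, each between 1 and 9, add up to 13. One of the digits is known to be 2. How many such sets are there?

2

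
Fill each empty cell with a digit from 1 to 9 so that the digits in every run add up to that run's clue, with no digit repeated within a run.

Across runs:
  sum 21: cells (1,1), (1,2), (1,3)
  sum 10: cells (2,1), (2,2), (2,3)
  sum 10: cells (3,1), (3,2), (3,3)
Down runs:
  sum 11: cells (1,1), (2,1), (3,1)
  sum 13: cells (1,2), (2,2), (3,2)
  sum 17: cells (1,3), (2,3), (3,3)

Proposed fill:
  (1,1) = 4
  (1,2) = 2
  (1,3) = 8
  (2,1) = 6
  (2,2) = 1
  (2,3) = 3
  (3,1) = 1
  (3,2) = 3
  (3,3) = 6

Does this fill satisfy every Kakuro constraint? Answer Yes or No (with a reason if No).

No — the across run (1,1)–(1,3) sums to 14, not 21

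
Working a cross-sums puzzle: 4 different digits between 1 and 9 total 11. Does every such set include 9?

The only way to make 11 from 4 distinct digits is {1,2,3,5}, which does not contain 9.

No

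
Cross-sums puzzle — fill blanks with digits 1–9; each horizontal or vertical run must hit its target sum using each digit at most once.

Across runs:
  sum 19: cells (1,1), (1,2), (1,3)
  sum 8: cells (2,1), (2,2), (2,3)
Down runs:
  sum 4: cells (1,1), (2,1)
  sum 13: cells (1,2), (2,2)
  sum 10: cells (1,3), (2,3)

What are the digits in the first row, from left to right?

3 9 7

4 in 2 cells must be {1,3}.
The 19 across and the 4 down share only 3, so (1,1) = 3.
(2,1) = 4 − 3 = 1 completes the 4 down.
Nothing is forced directly, so branch on (2,2), whose candidates are 4 or 5. If (2,2) = 5: then (1,2) would have to be in {7,9} for the 19 across but in {8} for the 13 down — contradiction. So (2,2) = 4.
(1,2) = 13 − 4 = 9 completes the 13 down.
(1,3) = 19 − 12 = 7 completes the 19 across.
(2,3) = 8 − 5 = 3 completes the 8 across.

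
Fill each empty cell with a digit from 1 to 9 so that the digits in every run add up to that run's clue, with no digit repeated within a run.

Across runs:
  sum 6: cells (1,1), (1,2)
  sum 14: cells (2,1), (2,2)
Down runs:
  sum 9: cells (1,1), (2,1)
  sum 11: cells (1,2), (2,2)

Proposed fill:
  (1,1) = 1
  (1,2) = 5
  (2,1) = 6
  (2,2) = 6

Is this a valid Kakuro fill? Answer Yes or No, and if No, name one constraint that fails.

No — the across run (2,1)–(2,2) sums to 12, not 14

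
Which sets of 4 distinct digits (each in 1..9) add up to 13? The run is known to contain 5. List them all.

{1,3,4,5}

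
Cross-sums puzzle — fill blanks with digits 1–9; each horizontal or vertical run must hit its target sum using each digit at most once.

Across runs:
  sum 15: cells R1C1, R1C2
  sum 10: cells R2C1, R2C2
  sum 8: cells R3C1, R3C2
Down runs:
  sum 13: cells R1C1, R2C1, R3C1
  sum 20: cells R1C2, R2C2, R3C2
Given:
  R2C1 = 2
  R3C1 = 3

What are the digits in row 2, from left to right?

2, 8

R1C1 = 13 − 5 = 8 completes the 13 down.
R1C2 = 15 − 8 = 7 completes the 15 across.
R2C2 = 10 − 2 = 8 completes the 10 across.
R3C2 = 8 − 3 = 5 completes the 8 across.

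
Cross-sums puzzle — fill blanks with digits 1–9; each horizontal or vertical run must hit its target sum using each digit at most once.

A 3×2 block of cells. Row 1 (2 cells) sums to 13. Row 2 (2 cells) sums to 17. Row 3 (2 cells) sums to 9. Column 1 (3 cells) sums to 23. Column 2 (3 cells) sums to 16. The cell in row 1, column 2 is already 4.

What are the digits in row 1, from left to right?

17 in 2 cells must be {8,9}; 23 in 3 cells must be {6,8,9}.
(1,1) = 13 − 4 = 9 completes the 13 across.
Given what's placed, (2,1) must be 8 to fit the 17 across and 23 down.
(2,2) = 17 − 8 = 9 completes the 17 across.
(3,1) = 23 − 17 = 6 completes the 23 down.
(3,2) = 9 − 6 = 3 completes the 9 across.

9 4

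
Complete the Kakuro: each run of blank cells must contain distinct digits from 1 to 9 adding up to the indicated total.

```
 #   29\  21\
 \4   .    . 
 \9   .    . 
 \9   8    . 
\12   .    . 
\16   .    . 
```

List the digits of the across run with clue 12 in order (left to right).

4 8

4 in 2 cells must be {1,3}; 16 in 2 cells must be {7,9}.
R3C2 = 9 − 8 = 1 completes the 9 across.
Given what's placed, R1C2 must be 3 to fit the 4 across and 21 down.
R1C1 = 4 − 3 = 1 completes the 4 across.
Nothing is forced directly, so branch on R5C2, whose candidates are 7 or 9. If R5C2 = 9: then R4C2 would have to be in {3,4,5,7,8,9} for the 12 across but in {2,6} for the 21 down — contradiction. So R5C2 = 7.
R5C1 = 16 − 7 = 9 completes the 16 across.
Nothing is forced directly, so branch on R4C2, whose candidates are 4 or 8. If R4C2 = 4: that forces R2C2 = 6, after which R4C1 would have to be in {8} for the 12 across but in {4,5,6,7} for the 29 down — contradiction. So R4C2 = 8.
R2C2 = 21 − 19 = 2 completes the 21 down.
R4C1 = 12 − 8 = 4 completes the 12 across.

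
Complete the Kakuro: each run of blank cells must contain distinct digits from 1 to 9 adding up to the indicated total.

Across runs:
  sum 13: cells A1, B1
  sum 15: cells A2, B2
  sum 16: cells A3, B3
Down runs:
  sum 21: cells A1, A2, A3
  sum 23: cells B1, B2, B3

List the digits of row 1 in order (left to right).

5, 8

16 in 2 cells must be {7,9}; 23 in 3 cells must be {6,8,9}.
The 16 across and the 23 down share only 9, so B3 = 9.
A3 = 16 − 9 = 7 completes the 16 across.
Nothing is forced directly, so branch on B1, whose candidates are 6 or 8. If B1 = 6: then A1 would have to be in {7} for the 13 across but in {5,6,8,9} for the 21 down — contradiction. So B1 = 8.
A1 = 13 − 8 = 5 completes the 13 across.
A2 = 21 − 12 = 9 completes the 21 down.
B2 = 15 − 9 = 6 completes the 15 across.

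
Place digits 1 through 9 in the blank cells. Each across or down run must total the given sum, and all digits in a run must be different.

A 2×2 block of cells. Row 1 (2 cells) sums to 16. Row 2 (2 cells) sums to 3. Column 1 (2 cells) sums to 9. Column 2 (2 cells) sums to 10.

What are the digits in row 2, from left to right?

2, 1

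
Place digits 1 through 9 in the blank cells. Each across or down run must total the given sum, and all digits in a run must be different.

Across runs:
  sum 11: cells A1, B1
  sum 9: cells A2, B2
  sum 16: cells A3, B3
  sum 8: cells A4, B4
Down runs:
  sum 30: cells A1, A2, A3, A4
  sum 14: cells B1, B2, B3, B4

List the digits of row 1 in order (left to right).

7, 4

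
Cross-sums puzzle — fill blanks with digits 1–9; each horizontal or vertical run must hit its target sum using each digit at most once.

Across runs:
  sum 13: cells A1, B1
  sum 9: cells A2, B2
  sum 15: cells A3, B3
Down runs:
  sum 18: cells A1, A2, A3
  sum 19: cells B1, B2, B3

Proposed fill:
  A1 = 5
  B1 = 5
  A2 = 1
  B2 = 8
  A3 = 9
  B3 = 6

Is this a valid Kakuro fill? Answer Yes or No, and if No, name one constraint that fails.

No — the down run A1–A3 sums to 15, not 18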